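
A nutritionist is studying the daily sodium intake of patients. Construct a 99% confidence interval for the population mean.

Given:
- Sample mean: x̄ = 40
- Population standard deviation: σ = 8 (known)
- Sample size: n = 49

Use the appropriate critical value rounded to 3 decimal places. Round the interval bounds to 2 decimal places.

The population standard deviation σ is known, so use a z-interval (standard normal critical value).

For 99% confidence, z* = 2.576 (from standard normal table)

Standard error: SE = σ/√n = 8/√49 = 1.142857

Margin of error: E = z* × SE = 2.576 × 1.142857 = 2.9440

Z-interval: x̄ ± E = 40 ± 2.9440 = (37.0560, 42.9440)

Rounded to 2 decimal places:

(37.06, 42.94)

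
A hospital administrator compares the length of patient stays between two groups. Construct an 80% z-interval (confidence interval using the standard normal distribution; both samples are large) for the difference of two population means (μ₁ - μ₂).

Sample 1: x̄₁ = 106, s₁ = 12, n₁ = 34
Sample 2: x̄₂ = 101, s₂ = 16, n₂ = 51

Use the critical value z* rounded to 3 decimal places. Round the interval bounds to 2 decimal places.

Both samples are large (n₁ = 34 ≥ 30, n₂ = 51 ≥ 30), so a z-interval for the difference of means applies.

Point estimate: x̄₁ - x̄₂ = 106 - 101 = 5

Standard error: SE = √(s₁²/n₁ + s₂²/n₂)
= √(12²/34 + 16²/51)
= √(4.235294 + 5.019608)
= 3.042187

For 80% confidence, z* = 1.282 (from standard normal table)
Margin of error: E = z* × SE = 1.282 × 3.042187 = 3.9001

Z-interval: (x̄₁ - x̄₂) ± E = 5 ± 3.9001 = (1.0999, 8.9001)

Rounded to 2 decimal places:

(1.10, 8.90)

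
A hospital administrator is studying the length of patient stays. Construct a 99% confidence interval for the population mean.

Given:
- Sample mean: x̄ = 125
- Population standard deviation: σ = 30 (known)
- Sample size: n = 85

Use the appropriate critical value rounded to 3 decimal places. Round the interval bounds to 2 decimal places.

The population standard deviation σ is known, so use a z-interval (standard normal critical value).

For 99% confidence, z* = 2.576 (from standard normal table)

Standard error: SE = σ/√n = 30/√85 = 3.253957

Margin of error: E = z* × SE = 2.576 × 3.253957 = 8.3822

Z-interval: x̄ ± E = 125 ± 8.3822 = (116.6178, 133.3822)

Rounded to 2 decimal places:

(116.62, 133.38)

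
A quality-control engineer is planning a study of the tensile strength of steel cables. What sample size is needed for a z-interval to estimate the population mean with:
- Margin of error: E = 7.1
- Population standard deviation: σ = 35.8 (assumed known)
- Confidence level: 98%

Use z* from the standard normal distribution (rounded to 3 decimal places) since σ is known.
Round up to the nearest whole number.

Using z* since population σ is known (z-interval formula).

For 98% confidence, z* = 2.326 (from standard normal table)

Sample size formula for z-interval: n = (z*σ/E)²

n = (2.326 × 35.8 / 7.1)²
  = (11.728282)²
  = 137.5526

Round up to the nearest whole number: n = 138

138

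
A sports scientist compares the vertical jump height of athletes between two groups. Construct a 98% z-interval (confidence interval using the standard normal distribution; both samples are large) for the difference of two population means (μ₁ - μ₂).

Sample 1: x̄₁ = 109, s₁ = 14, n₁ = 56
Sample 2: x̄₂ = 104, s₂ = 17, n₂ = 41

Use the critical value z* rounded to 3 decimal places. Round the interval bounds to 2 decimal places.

Both samples are large (n₁ = 56 ≥ 30, n₂ = 41 ≥ 30), so a z-interval for the difference of means applies.

Point estimate: x̄₁ - x̄₂ = 109 - 104 = 5

Standard error: SE = √(s₁²/n₁ + s₂²/n₂)
= √(14²/56 + 17²/41)
= √(3.500000 + 7.048780)
= 3.247889

For 98% confidence, z* = 2.326 (from standard normal table)
Margin of error: E = z* × SE = 2.326 × 3.247889 = 7.5546

Z-interval: (x̄₁ - x̄₂) ± E = 5 ± 7.5546 = (-2.5546, 12.5546)

Rounded to 2 decimal places:

(-2.55, 12.55)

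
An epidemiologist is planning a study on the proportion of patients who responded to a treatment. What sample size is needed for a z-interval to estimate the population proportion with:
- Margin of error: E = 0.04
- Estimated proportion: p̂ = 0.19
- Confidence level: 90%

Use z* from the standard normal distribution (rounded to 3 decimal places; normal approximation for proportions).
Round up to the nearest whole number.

Using z* for proportion z-interval (normal approximation).

For 90% confidence, z* = 1.645 (from standard normal table)

Sample size formula for proportion z-interval: n = z*²p̂(1-p̂)/E²

n = 1.645² × 0.19 × 0.81 / 0.04²
  = 2.706025 × 0.1539 / 0.0016
  = 260.2858

Round up to the nearest whole number: n = 261

261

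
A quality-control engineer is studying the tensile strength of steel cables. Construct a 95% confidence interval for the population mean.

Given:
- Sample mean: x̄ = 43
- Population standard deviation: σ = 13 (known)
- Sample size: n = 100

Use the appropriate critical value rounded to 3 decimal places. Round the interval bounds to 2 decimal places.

The population standard deviation σ is known, so use a z-interval (standard normal critical value).

For 95% confidence, z* = 1.96 (from standard normal table)

Standard error: SE = σ/√n = 13/√100 = 1.300000

Margin of error: E = z* × SE = 1.96 × 1.300000 = 2.5480

Z-interval: x̄ ± E = 43 ± 2.5480 = (40.4520, 45.5480)

Rounded to 2 decimal places:

(40.45, 45.55)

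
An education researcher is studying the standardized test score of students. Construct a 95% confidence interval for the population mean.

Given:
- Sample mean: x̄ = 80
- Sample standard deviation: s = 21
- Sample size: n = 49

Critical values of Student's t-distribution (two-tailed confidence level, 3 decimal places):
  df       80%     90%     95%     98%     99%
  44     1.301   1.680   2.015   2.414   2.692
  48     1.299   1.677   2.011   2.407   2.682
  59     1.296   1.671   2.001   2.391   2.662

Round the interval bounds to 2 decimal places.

The population standard deviation σ is unknown (only the sample standard deviation s is given), so use a t-interval with df = n - 1 = 49 - 1 = 48.

For 95% confidence with df = 48, t* = 2.011 (from t-table)

Standard error: SE = s/√n = 21/√49 = 3.000000

Margin of error: E = t* × SE = 2.011 × 3.000000 = 6.0330

T-interval: x̄ ± E = 80 ± 6.0330 = (73.9670, 86.0330)

Rounded to 2 decimal places:

(73.97, 86.03)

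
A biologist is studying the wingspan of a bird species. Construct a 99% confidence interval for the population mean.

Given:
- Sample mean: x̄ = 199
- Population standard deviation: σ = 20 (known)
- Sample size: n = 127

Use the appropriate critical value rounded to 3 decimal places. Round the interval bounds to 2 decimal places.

The population standard deviation σ is known, so use a z-interval (standard normal critical value).

For 99% confidence, z* = 2.576 (from standard normal table)

Standard error: SE = σ/√n = 20/√127 = 1.774713

Margin of error: E = z* × SE = 2.576 × 1.774713 = 4.5717

Z-interval: x̄ ± E = 199 ± 4.5717 = (194.4283, 203.5717)

Rounded to 2 decimal places:

(194.43, 203.57)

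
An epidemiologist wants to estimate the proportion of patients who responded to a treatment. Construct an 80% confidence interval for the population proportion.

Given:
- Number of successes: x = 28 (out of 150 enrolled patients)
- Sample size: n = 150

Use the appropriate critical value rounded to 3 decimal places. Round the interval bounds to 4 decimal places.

Sample proportion: p̂ = 28/150 = 0.186667

Check conditions for normal approximation:
  np̂ = 28 ≥ 10 ✓
  n(1-p̂) = 122 ≥ 10 ✓

The sample is large enough, so use a z-interval (normal approximation) for the proportion.

For 80% confidence, z* = 1.282 (from standard normal table)

Standard error: SE = √(p̂(1-p̂)/n) = √(0.186667×0.813333/150) = 0.03181428

Margin of error: E = z* × SE = 1.282 × 0.03181428 = 0.040786

Z-interval: p̂ ± E = 0.186667 ± 0.040786 = (0.145881, 0.227453)

Rounded to 4 decimal places:

(0.1459, 0.2275)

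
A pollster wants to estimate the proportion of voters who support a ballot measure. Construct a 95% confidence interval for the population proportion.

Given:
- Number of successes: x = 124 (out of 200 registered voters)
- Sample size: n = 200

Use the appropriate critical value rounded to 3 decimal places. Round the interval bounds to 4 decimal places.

Sample proportion: p̂ = 124/200 = 0.620000

Check conditions for normal approximation:
  np̂ = 124 ≥ 10 ✓
  n(1-p̂) = 76 ≥ 10 ✓

The sample is large enough, so use a z-interval (normal approximation) for the proportion.

For 95% confidence, z* = 1.96 (from standard normal table)

Standard error: SE = √(p̂(1-p̂)/n) = √(0.620000×0.380000/200) = 0.03432200

Margin of error: E = z* × SE = 1.96 × 0.03432200 = 0.067271

Z-interval: p̂ ± E = 0.620000 ± 0.067271 = (0.552729, 0.687271)

Rounded to 4 decimal places:

(0.5527, 0.6873)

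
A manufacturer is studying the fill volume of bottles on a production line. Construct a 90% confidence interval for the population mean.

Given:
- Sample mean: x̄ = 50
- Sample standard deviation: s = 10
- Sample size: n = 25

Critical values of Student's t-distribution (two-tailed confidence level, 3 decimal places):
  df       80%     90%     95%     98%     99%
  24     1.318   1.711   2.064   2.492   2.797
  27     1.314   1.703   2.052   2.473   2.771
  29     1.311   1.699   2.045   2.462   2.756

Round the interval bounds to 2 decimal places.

The population standard deviation σ is unknown (only the sample standard deviation s is given), so use a t-interval with df = n - 1 = 25 - 1 = 24.

For 90% confidence with df = 24, t* = 1.711 (from t-table)

Standard error: SE = s/√n = 10/√25 = 2.000000

Margin of error: E = t* × SE = 1.711 × 2.000000 = 3.4220

T-interval: x̄ ± E = 50 ± 3.4220 = (46.5780, 53.4220)

Rounded to 2 decimal places:

(46.58, 53.42)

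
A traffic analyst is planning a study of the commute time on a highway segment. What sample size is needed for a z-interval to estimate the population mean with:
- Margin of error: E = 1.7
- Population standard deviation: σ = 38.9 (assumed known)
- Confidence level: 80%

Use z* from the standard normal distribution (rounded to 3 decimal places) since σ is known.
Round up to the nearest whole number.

Using z* since population σ is known (z-interval formula).

For 80% confidence, z* = 1.282 (from standard normal table)

Sample size formula for z-interval: n = (z*σ/E)²

n = (1.282 × 38.9 / 1.7)²
  = (29.335176)²
  = 860.5526

Round up to the nearest whole number: n = 861

861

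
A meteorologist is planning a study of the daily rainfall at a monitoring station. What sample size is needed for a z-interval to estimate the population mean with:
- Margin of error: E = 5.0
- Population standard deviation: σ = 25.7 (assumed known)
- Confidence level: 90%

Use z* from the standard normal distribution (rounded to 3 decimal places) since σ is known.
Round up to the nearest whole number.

Using z* since population σ is known (z-interval formula).

For 90% confidence, z* = 1.645 (from standard normal table)

Sample size formula for z-interval: n = (z*σ/E)²

n = (1.645 × 25.7 / 5.0)²
  = (8.455300)²
  = 71.4921

Round up to the nearest whole number: n = 72

72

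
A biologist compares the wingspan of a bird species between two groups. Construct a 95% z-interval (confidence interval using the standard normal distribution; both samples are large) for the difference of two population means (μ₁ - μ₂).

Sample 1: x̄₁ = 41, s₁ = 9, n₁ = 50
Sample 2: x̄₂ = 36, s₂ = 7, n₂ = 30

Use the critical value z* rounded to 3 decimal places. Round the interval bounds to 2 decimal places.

Both samples are large (n₁ = 50 ≥ 30, n₂ = 30 ≥ 30), so a z-interval for the difference of means applies.

Point estimate: x̄₁ - x̄₂ = 41 - 36 = 5

Standard error: SE = √(s₁²/n₁ + s₂²/n₂)
= √(9²/50 + 7²/30)
= √(1.620000 + 1.633333)
= 1.803700

For 95% confidence, z* = 1.96 (from standard normal table)
Margin of error: E = z* × SE = 1.96 × 1.803700 = 3.5353

Z-interval: (x̄₁ - x̄₂) ± E = 5 ± 3.5353 = (1.4647, 8.5353)

Rounded to 2 decimal places:

(1.46, 8.54)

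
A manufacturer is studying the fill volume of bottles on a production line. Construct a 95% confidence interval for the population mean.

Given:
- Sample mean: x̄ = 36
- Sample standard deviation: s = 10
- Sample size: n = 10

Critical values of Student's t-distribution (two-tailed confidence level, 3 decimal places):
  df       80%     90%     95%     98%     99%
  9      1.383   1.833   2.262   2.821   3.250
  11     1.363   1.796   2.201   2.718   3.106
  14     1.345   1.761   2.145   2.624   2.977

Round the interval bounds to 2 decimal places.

The population standard deviation σ is unknown (only the sample standard deviation s is given), so use a t-interval with df = n - 1 = 10 - 1 = 9.

For 95% confidence with df = 9, t* = 2.262 (from t-table)

Standard error: SE = s/√n = 10/√10 = 3.162278

Margin of error: E = t* × SE = 2.262 × 3.162278 = 7.1531

T-interval: x̄ ± E = 36 ± 7.1531 = (28.8469, 43.1531)

Rounded to 2 decimal places:

(28.85, 43.15)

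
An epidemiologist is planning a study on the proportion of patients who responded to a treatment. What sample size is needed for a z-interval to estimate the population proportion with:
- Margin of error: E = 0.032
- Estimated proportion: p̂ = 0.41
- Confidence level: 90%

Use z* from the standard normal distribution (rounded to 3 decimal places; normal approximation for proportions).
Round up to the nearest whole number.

Using z* for proportion z-interval (normal approximation).

For 90% confidence, z* = 1.645 (from standard normal table)

Sample size formula for proportion z-interval: n = z*²p̂(1-p̂)/E²

n = 1.645² × 0.41 × 0.59 / 0.032²
  = 2.706025 × 0.2419 / 0.001024
  = 639.2456

Round up to the nearest whole number: n = 640

640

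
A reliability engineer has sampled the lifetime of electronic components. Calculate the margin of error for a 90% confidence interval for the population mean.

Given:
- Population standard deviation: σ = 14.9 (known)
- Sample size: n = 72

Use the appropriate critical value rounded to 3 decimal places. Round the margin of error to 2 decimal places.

The population standard deviation σ is known, so use the z-interval margin of error formula.

For 90% confidence, z* = 1.645 (from standard normal table)

Margin of error formula for z-interval: E = z* × σ/√n

E = 1.645 × 14.9/√72
  = 1.645 × 1.755982
  = 2.8886

Rounded to 2 decimal places:

2.89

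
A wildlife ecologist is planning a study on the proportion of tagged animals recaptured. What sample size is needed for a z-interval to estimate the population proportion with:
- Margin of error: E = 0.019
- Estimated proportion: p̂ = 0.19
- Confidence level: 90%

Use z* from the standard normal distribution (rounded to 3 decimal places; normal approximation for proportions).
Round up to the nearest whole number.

Using z* for proportion z-interval (normal approximation).

For 90% confidence, z* = 1.645 (from standard normal table)

Sample size formula for proportion z-interval: n = z*²p̂(1-p̂)/E²

n = 1.645² × 0.19 × 0.81 / 0.019²
  = 2.706025 × 0.1539 / 0.000361
  = 1153.6212

Round up to the nearest whole number: n = 1154

1154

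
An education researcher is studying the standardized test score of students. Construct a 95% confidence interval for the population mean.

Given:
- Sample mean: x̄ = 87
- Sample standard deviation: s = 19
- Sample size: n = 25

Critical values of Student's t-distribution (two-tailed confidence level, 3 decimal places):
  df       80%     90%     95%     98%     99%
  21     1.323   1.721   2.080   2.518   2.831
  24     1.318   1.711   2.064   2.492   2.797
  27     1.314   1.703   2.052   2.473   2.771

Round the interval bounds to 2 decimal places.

The population standard deviation σ is unknown (only the sample standard deviation s is given), so use a t-interval with df = n - 1 = 25 - 1 = 24.

For 95% confidence with df = 24, t* = 2.064 (from t-table)

Standard error: SE = s/√n = 19/√25 = 3.800000

Margin of error: E = t* × SE = 2.064 × 3.800000 = 7.8432

T-interval: x̄ ± E = 87 ± 7.8432 = (79.1568, 94.8432)

Rounded to 2 decimal places:

(79.16, 94.84)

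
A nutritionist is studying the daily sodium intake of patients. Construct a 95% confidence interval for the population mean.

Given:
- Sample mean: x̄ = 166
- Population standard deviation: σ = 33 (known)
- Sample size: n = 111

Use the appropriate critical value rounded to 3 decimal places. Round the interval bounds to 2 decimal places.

The population standard deviation σ is known, so use a z-interval (standard normal critical value).

For 95% confidence, z* = 1.96 (from standard normal table)

Standard error: SE = σ/√n = 33/√111 = 3.132221

Margin of error: E = z* × SE = 1.96 × 3.132221 = 6.1392

Z-interval: x̄ ± E = 166 ± 6.1392 = (159.8608, 172.1392)

Rounded to 2 decimal places:

(159.86, 172.14)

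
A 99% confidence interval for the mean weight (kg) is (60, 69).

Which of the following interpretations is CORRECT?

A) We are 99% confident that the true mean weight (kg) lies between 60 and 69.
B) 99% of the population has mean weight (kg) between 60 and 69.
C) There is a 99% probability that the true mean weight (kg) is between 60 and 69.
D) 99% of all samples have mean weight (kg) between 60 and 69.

A confidence interval represents our confidence in the procedure, not a probability statement about the parameter.

Key concept: If we repeated this sampling process many times and computed a 99% CI each time, about 99% of those intervals would contain the true population parameter.

For this specific interval (60, 69):
- Midpoint (point estimate): 64.5
- Margin of error: 4.5

The correct interpretation is the one stating confidence that the true parameter lies in the interval — option A.

A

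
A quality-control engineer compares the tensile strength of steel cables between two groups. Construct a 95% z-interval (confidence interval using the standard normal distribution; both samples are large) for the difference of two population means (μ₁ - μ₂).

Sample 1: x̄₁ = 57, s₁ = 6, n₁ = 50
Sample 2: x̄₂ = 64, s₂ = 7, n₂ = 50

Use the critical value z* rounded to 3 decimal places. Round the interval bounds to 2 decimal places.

Both samples are large (n₁ = 50 ≥ 30, n₂ = 50 ≥ 30), so a z-interval for the difference of means applies.

Point estimate: x̄₁ - x̄₂ = 57 - 64 = -7

Standard error: SE = √(s₁²/n₁ + s₂²/n₂)
= √(6²/50 + 7²/50)
= √(0.720000 + 0.980000)
= 1.303840

For 95% confidence, z* = 1.96 (from standard normal table)
Margin of error: E = z* × SE = 1.96 × 1.303840 = 2.5555

Z-interval: (x̄₁ - x̄₂) ± E = -7 ± 2.5555 = (-9.5555, -4.4445)

Rounded to 2 decimal places:

(-9.56, -4.44)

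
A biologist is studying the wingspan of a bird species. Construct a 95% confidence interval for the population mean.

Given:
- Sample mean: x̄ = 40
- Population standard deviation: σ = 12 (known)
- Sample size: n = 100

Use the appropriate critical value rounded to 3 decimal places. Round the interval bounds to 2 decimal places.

The population standard deviation σ is known, so use a z-interval (standard normal critical value).

For 95% confidence, z* = 1.96 (from standard normal table)

Standard error: SE = σ/√n = 12/√100 = 1.200000

Margin of error: E = z* × SE = 1.96 × 1.200000 = 2.3520

Z-interval: x̄ ± E = 40 ± 2.3520 = (37.6480, 42.3520)

Rounded to 2 decimal places:

(37.65, 42.35)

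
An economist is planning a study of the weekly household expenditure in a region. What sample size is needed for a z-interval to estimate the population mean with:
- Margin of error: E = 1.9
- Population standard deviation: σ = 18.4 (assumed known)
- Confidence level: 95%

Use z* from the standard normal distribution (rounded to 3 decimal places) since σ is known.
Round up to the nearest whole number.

Using z* since population σ is known (z-interval formula).

For 95% confidence, z* = 1.96 (from standard normal table)

Sample size formula for z-interval: n = (z*σ/E)²

n = (1.96 × 18.4 / 1.9)²
  = (18.981053)²
  = 360.2804

Round up to the nearest whole number: n = 361

361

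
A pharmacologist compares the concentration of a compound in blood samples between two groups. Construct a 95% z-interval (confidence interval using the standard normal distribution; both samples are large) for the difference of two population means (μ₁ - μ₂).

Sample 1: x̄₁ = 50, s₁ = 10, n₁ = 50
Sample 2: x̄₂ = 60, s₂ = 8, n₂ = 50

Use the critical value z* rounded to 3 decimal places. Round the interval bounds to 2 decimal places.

Both samples are large (n₁ = 50 ≥ 30, n₂ = 50 ≥ 30), so a z-interval for the difference of means applies.

Point estimate: x̄₁ - x̄₂ = 50 - 60 = -10

Standard error: SE = √(s₁²/n₁ + s₂²/n₂)
= √(10²/50 + 8²/50)
= √(2.000000 + 1.280000)
= 1.811077

For 95% confidence, z* = 1.96 (from standard normal table)
Margin of error: E = z* × SE = 1.96 × 1.811077 = 3.5497

Z-interval: (x̄₁ - x̄₂) ± E = -10 ± 3.5497 = (-13.5497, -6.4503)

Rounded to 2 decimal places:

(-13.55, -6.45)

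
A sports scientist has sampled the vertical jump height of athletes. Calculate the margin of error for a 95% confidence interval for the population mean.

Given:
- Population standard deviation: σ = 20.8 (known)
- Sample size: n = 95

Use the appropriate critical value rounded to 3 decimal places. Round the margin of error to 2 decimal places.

The population standard deviation σ is known, so use the z-interval margin of error formula.

For 95% confidence, z* = 1.96 (from standard normal table)

Margin of error formula for z-interval: E = z* × σ/√n

E = 1.96 × 20.8/√95
  = 1.96 × 2.134035
  = 4.1827

Rounded to 2 decimal places:

4.18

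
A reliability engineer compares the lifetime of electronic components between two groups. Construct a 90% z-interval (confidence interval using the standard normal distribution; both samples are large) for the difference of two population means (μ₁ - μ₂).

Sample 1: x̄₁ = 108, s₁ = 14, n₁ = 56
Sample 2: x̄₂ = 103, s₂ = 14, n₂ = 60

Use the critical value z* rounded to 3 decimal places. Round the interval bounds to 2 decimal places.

Both samples are large (n₁ = 56 ≥ 30, n₂ = 60 ≥ 30), so a z-interval for the difference of means applies.

Point estimate: x̄₁ - x̄₂ = 108 - 103 = 5

Standard error: SE = √(s₁²/n₁ + s₂²/n₂)
= √(14²/56 + 14²/60)
= √(3.500000 + 3.266667)
= 2.601282

For 90% confidence, z* = 1.645 (from standard normal table)
Margin of error: E = z* × SE = 1.645 × 2.601282 = 4.2791

Z-interval: (x̄₁ - x̄₂) ± E = 5 ± 4.2791 = (0.7209, 9.2791)

Rounded to 2 decimal places:

(0.72, 9.28)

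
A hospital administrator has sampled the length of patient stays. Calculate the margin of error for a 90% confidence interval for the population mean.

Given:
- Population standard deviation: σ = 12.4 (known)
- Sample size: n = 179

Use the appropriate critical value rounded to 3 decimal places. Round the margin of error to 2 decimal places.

The population standard deviation σ is known, so use the z-interval margin of error formula.

For 90% confidence, z* = 1.645 (from standard normal table)

Margin of error formula for z-interval: E = z* × σ/√n

E = 1.645 × 12.4/√179
  = 1.645 × 0.926820
  = 1.5246

Rounded to 2 decimal places:

1.52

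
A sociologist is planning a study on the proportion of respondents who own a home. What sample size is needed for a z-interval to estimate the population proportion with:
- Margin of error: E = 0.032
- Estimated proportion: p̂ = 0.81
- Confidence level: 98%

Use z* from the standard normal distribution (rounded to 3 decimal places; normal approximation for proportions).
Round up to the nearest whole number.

Using z* for proportion z-interval (normal approximation).

For 98% confidence, z* = 2.326 (from standard normal table)

Sample size formula for proportion z-interval: n = z*²p̂(1-p̂)/E²

n = 2.326² × 0.81 × 0.19 / 0.032²
  = 5.410276 × 0.1539 / 0.001024
  = 813.1264

Round up to the nearest whole number: n = 814

814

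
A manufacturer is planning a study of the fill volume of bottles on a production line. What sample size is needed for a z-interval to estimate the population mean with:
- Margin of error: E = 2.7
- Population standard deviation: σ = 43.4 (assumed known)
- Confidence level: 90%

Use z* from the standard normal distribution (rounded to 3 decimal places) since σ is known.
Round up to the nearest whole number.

Using z* since population σ is known (z-interval formula).

For 90% confidence, z* = 1.645 (from standard normal table)

Sample size formula for z-interval: n = (z*σ/E)²

n = (1.645 × 43.4 / 2.7)²
  = (26.441852)²
  = 699.1715

Round up to the nearest whole number: n = 700

700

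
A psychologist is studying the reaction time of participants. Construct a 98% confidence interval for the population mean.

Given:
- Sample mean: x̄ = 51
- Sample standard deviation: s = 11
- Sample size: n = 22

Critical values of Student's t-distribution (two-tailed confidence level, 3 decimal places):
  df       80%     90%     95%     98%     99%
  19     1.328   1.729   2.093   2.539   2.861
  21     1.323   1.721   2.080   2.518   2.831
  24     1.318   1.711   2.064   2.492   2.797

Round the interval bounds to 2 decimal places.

The population standard deviation σ is unknown (only the sample standard deviation s is given), so use a t-interval with df = n - 1 = 22 - 1 = 21.

For 98% confidence with df = 21, t* = 2.518 (from t-table)

Standard error: SE = s/√n = 11/√22 = 2.345208

Margin of error: E = t* × SE = 2.518 × 2.345208 = 5.9052

T-interval: x̄ ± E = 51 ± 5.9052 = (45.0948, 56.9052)

Rounded to 2 decimal places:

(45.09, 56.91)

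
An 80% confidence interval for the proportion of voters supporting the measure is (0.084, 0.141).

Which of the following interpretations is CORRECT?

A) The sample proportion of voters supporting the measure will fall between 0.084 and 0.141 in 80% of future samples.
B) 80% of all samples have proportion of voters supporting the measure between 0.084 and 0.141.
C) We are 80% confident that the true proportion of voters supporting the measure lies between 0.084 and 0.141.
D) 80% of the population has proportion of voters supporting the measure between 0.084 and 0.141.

A confidence interval represents our confidence in the procedure, not a probability statement about the parameter.

Key concept: If we repeated this sampling process many times and computed an 80% CI each time, about 80% of those intervals would contain the true population parameter.

For this specific interval (0.084, 0.141):
- Midpoint (point estimate): 0.1125
- Margin of error: 0.0285

The correct interpretation is the one stating confidence that the true parameter lies in the interval — option C.

C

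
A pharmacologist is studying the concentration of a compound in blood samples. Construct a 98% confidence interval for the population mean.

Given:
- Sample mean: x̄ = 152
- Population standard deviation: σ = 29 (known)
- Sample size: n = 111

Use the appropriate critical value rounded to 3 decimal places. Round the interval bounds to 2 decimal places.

The population standard deviation σ is known, so use a z-interval (standard normal critical value).

For 98% confidence, z* = 2.326 (from standard normal table)

Standard error: SE = σ/√n = 29/√111 = 2.752558

Margin of error: E = z* × SE = 2.326 × 2.752558 = 6.4025

Z-interval: x̄ ± E = 152 ± 6.4025 = (145.5975, 158.4025)

Rounded to 2 decimal places:

(145.60, 158.40)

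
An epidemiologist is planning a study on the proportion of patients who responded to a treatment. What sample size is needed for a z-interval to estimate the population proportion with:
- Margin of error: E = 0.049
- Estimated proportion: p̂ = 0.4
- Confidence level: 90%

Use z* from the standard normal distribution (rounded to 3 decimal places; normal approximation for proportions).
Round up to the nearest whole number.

Using z* for proportion z-interval (normal approximation).

For 90% confidence, z* = 1.645 (from standard normal table)

Sample size formula for proportion z-interval: n = z*²p̂(1-p̂)/E²

n = 1.645² × 0.4 × 0.6 / 0.049²
  = 2.706025 × 0.24 / 0.002401
  = 270.4898

Round up to the nearest whole number: n = 271

271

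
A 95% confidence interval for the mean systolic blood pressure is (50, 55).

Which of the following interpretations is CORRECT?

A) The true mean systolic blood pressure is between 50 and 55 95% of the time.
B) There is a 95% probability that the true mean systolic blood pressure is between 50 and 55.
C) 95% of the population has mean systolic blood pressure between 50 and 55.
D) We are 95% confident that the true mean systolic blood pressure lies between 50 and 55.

A confidence interval represents our confidence in the procedure, not a probability statement about the parameter.

Key concept: If we repeated this sampling process many times and computed a 95% CI each time, about 95% of those intervals would contain the true population parameter.

For this specific interval (50, 55):
- Midpoint (point estimate): 52.5
- Margin of error: 2.5

The correct interpretation is the one stating confidence that the true parameter lies in the interval — option D.

D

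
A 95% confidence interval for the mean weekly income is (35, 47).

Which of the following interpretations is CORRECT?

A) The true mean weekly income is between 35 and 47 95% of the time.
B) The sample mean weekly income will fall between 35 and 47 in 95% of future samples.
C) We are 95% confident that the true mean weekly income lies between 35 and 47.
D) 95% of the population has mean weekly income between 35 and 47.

A confidence interval represents our confidence in the procedure, not a probability statement about the parameter.

Key concept: If we repeated this sampling process many times and computed a 95% CI each time, about 95% of those intervals would contain the true population parameter.

For this specific interval (35, 47):
- Midpoint (point estimate): 41
- Margin of error: 6

The correct interpretation is the one stating confidence that the true parameter lies in the interval — option C.

C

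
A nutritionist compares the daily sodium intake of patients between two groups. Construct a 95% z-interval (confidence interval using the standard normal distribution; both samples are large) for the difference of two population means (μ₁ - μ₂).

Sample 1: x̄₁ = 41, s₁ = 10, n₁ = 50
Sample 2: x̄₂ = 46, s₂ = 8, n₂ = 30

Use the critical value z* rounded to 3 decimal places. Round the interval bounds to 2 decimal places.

Both samples are large (n₁ = 50 ≥ 30, n₂ = 30 ≥ 30), so a z-interval for the difference of means applies.

Point estimate: x̄₁ - x̄₂ = 41 - 46 = -5

Standard error: SE = √(s₁²/n₁ + s₂²/n₂)
= √(10²/50 + 8²/30)
= √(2.000000 + 2.133333)
= 2.033060

For 95% confidence, z* = 1.96 (from standard normal table)
Margin of error: E = z* × SE = 1.96 × 2.033060 = 3.9848

Z-interval: (x̄₁ - x̄₂) ± E = -5 ± 3.9848 = (-8.9848, -1.0152)

Rounded to 2 decimal places:

(-8.98, -1.02)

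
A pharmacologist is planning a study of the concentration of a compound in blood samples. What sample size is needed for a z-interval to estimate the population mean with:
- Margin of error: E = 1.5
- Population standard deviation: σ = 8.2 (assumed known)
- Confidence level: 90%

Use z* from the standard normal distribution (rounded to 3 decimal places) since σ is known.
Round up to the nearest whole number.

Using z* since population σ is known (z-interval formula).

For 90% confidence, z* = 1.645 (from standard normal table)

Sample size formula for z-interval: n = (z*σ/E)²

n = (1.645 × 8.2 / 1.5)²
  = (8.992667)²
  = 80.8681

Round up to the nearest whole number: n = 81

81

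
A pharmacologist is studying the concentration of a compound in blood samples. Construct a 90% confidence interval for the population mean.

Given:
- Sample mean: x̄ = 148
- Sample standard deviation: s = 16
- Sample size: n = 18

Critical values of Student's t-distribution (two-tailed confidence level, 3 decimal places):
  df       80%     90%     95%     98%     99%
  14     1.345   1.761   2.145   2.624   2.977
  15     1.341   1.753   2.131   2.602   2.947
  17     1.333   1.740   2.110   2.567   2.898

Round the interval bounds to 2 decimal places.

The population standard deviation σ is unknown (only the sample standard deviation s is given), so use a t-interval with df = n - 1 = 18 - 1 = 17.

For 90% confidence with df = 17, t* = 1.740 (from t-table)

Standard error: SE = s/√n = 16/√18 = 3.771236

Margin of error: E = t* × SE = 1.740 × 3.771236 = 6.5620

T-interval: x̄ ± E = 148 ± 6.5620 = (141.4380, 154.5620)

Rounded to 2 decimal places:

(141.44, 154.56)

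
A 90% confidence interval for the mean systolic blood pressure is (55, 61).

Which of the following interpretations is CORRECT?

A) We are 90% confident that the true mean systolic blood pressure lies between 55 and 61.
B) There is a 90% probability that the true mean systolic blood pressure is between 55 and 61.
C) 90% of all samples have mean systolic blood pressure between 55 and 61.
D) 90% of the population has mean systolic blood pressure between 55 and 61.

A confidence interval represents our confidence in the procedure, not a probability statement about the parameter.

Key concept: If we repeated this sampling process many times and computed a 90% CI each time, about 90% of those intervals would contain the true population parameter.

For this specific interval (55, 61):
- Midpoint (point estimate): 58
- Margin of error: 3

The correct interpretation is the one stating confidence that the true parameter lies in the interval — option A.

A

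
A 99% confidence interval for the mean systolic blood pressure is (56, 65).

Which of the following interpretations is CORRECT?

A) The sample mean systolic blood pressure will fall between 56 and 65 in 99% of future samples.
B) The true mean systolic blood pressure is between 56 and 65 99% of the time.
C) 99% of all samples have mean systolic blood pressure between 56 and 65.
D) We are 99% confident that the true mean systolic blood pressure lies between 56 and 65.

A confidence interval represents our confidence in the procedure, not a probability statement about the parameter.

Key concept: If we repeated this sampling process many times and computed a 99% CI each time, about 99% of those intervals would contain the true population parameter.

For this specific interval (56, 65):
- Midpoint (point estimate): 60.5
- Margin of error: 4.5

The correct interpretation is the one stating confidence that the true parameter lies in the interval — option D.

D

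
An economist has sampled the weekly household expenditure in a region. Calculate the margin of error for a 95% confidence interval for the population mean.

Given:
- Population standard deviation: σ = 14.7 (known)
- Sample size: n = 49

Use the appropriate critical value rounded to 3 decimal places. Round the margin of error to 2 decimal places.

The population standard deviation σ is known, so use the z-interval margin of error formula.

For 95% confidence, z* = 1.96 (from standard normal table)

Margin of error formula for z-interval: E = z* × σ/√n

E = 1.96 × 14.7/√49
  = 1.96 × 2.100000
  = 4.1160

Rounded to 2 decimal places:

4.12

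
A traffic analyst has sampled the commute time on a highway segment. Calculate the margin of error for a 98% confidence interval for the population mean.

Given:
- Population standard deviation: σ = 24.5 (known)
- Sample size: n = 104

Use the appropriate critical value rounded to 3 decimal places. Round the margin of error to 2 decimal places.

The population standard deviation σ is known, so use the z-interval margin of error formula.

For 98% confidence, z* = 2.326 (from standard normal table)

Margin of error formula for z-interval: E = z* × σ/√n

E = 2.326 × 24.5/√104
  = 2.326 × 2.402423
  = 5.5880

Rounded to 2 decimal places:

5.59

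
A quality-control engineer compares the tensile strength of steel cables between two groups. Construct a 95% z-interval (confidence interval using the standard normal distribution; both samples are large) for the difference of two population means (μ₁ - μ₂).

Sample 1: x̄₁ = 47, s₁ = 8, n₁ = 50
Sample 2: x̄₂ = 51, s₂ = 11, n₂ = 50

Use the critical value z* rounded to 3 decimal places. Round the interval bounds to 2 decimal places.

Both samples are large (n₁ = 50 ≥ 30, n₂ = 50 ≥ 30), so a z-interval for the difference of means applies.

Point estimate: x̄₁ - x̄₂ = 47 - 51 = -4

Standard error: SE = √(s₁²/n₁ + s₂²/n₂)
= √(8²/50 + 11²/50)
= √(1.280000 + 2.420000)
= 1.923538

For 95% confidence, z* = 1.96 (from standard normal table)
Margin of error: E = z* × SE = 1.96 × 1.923538 = 3.7701

Z-interval: (x̄₁ - x̄₂) ± E = -4 ± 3.7701 = (-7.7701, -0.2299)

Rounded to 2 decimal places:

(-7.77, -0.23)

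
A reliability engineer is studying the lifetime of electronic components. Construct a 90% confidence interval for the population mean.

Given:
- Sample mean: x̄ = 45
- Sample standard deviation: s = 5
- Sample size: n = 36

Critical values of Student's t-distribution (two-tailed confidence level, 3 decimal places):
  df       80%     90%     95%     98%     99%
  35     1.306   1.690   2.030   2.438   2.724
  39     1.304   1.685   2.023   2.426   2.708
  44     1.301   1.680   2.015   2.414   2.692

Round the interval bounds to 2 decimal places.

The population standard deviation σ is unknown (only the sample standard deviation s is given), so use a t-interval with df = n - 1 = 36 - 1 = 35.

For 90% confidence with df = 35, t* = 1.690 (from t-table)

Standard error: SE = s/√n = 5/√36 = 0.833333

Margin of error: E = t* × SE = 1.690 × 0.833333 = 1.4083

T-interval: x̄ ± E = 45 ± 1.4083 = (43.5917, 46.4083)

Rounded to 2 decimal places:

(43.59, 46.41)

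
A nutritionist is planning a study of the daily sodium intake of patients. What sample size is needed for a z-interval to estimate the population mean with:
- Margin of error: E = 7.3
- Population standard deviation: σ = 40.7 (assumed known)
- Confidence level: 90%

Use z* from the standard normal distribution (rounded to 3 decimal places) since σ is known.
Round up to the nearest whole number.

Using z* since population σ is known (z-interval formula).

For 90% confidence, z* = 1.645 (from standard normal table)

Sample size formula for z-interval: n = (z*σ/E)²

n = (1.645 × 40.7 / 7.3)²
  = (9.171438)²
  = 84.1153

Round up to the nearest whole number: n = 85

85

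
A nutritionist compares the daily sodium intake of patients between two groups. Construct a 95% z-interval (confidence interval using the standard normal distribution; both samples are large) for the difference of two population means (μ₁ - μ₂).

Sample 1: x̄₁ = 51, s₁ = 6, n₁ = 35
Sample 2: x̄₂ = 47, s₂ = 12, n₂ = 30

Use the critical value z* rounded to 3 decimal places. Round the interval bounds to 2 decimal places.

Both samples are large (n₁ = 35 ≥ 30, n₂ = 30 ≥ 30), so a z-interval for the difference of means applies.

Point estimate: x̄₁ - x̄₂ = 51 - 47 = 4

Standard error: SE = √(s₁²/n₁ + s₂²/n₂)
= √(6²/35 + 12²/30)
= √(1.028571 + 4.800000)
= 2.414243

For 95% confidence, z* = 1.96 (from standard normal table)
Margin of error: E = z* × SE = 1.96 × 2.414243 = 4.7319

Z-interval: (x̄₁ - x̄₂) ± E = 4 ± 4.7319 = (-0.7319, 8.7319)

Rounded to 2 decimal places:

(-0.73, 8.73)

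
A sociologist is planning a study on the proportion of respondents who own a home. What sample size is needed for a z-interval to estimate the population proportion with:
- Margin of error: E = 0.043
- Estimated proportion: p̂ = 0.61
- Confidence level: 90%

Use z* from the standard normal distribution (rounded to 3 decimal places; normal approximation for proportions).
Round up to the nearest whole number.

Using z* for proportion z-interval (normal approximation).

For 90% confidence, z* = 1.645 (from standard normal table)

Sample size formula for proportion z-interval: n = z*²p̂(1-p̂)/E²

n = 1.645² × 0.61 × 0.39 / 0.043²
  = 2.706025 × 0.2379 / 0.001849
  = 348.1684

Round up to the nearest whole number: n = 349

349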